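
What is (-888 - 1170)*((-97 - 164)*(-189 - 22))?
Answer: -113336118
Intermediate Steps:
(-888 - 1170)*((-97 - 164)*(-189 - 22)) = -(-537138)*(-211) = -2058*55071 = -113336118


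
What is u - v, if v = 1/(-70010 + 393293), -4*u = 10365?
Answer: -3350828299/1293132 ≈ -2591.3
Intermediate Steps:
u = -10365/4 (u = -1/4*10365 = -10365/4 ≈ -2591.3)
v = 1/323283 ≈ 3.0933e-6
u - v = -10365/4 - 1*1/323283 = -10365/4 - 1/323283 = -3350828299/1293132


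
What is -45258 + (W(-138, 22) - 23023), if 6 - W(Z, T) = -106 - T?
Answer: -68147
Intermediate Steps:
W(Z, T) = 112 + T (W(Z, T) = 6 - (-106 - T) = 6 + (106 + T) = 112 + T)
-45258 + (W(-138, 22) - 23023) = -45258 + ((112 + 22) - 23023) = -45258 + (134 - 23023) = -45258 - 22889 = -68147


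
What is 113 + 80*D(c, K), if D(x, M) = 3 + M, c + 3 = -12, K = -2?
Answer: 193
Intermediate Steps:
c = -15 (c = -3 - 12 = -15)
113 + 80*D(c, K) = 113 + 80*(3 - 2) = 113 + 80*1 = 113 + 80 = 193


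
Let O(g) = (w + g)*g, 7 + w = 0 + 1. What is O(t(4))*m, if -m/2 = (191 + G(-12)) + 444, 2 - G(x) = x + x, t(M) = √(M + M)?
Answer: -10576 + 15864*√2 ≈ 11859.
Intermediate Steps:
w = -6 (w = -7 + (0 + 1) = -7 + 1 = -6)
t(M) = √2*√M (t(M) = √(2*M) = √2*√M)
G(x) = 2 - 2*x (G(x) = 2 - (x + x) = 2 - 2*x)
O(g) = g*(-6 + g) (O(g) = (-6 + g)*g = g*(-6 + g))
m = -1322 (m = -2*((191 + (2 - 2*(-12))) + 444) = -2*((191 + (2 + 24)) + 444) = -2*((191 + 26) + 444) = -2*(217 + 444) = -2*661 = -1322)
O(t(4))*m = ((√2*√4)*(-6 + √2*√4))*(-1322) = ((√2*2)*(-6 + √2*2))*(-1322) = ((2*√2)*(-6 + 2*√2))*(-1322) = (2*√2*(-6 + 2*√2))*(-1322) = -2644*√2*(-6 + 2*√2)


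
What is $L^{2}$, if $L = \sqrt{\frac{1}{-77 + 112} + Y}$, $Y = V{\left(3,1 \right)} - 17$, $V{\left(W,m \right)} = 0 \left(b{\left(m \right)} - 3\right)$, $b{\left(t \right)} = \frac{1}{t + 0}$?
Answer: $- \frac{594}{35} \approx -16.971$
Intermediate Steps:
$b{\left(t \right)} = \frac{1}{t}$
$V{\left(W,m \right)} = 0$ ($V{\left(W,m \right)} = 0 \left(\frac{1}{m} - 3\right) = 0 \left(-3 + \frac{1}{m}\right) = 0$)
$Y = -17$ ($Y = 0 - 17 = -17$)
$L = \frac{3 i \sqrt{2310}}{35}$ ($L = \sqrt{\frac{1}{-77 + 112} - 17} = \sqrt{\frac{1}{35} - 17} = \sqrt{- \frac{594}{35}} = \frac{3 i \sqrt{2310}}{35} \approx 4.1196 i$)
$L^{2} = \left(\frac{3 i \sqrt{2310}}{35}\right)^{2} = - \frac{594}{35}$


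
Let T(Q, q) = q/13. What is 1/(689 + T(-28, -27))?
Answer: 13/8930 ≈ 0.0014558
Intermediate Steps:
T(Q, q) = q/13 (T(Q, q) = q*(1/13) = q/13)
1/(689 + T(-28, -27)) = 1/(689 + (1/13)*(-27)) = 1/(689 - 27/13) = 1/(8930/13) = 13/8930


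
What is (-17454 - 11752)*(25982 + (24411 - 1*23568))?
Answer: -783450950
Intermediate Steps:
(-17454 - 11752)*(25982 + (24411 - 1*23568)) = -29206*(25982 + (24411 - 23568)) = -29206*(25982 + 843) = -29206*26825 = -783450950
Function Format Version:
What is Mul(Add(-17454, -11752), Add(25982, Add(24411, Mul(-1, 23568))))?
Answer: -783450950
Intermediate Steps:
Mul(Add(-17454, -11752), Add(25982, Add(24411, Mul(-1, 23568)))) = Mul(-29206, Add(25982, Add(24411, -23568))) = Mul(-29206, Add(25982, 843)) = Mul(-29206, 26825) = -783450950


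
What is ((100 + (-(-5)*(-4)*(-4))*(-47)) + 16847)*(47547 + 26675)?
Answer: 978765514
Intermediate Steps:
((100 + (-(-5)*(-4)*(-4))*(-47)) + 16847)*(47547 + 26675) = ((100 + (-1*20*(-4))*(-47)) + 16847)*74222 = ((100 - 20*(-4)*(-47)) + 16847)*74222 = ((100 + 80*(-47)) + 16847)*74222 = ((100 - 3760) + 16847)*74222 = (-3660 + 16847)*74222 = 13187*74222 = 978765514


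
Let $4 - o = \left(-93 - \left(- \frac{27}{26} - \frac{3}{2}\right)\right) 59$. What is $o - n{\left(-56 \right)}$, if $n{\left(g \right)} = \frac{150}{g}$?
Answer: $\frac{1945183}{364} \approx 5343.9$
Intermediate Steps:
$o = \frac{69436}{13}$ ($o = 4 - \left(-93 - \left(- \frac{27}{26} - \frac{3}{2}\right)\right) 59 = 4 - \left(-93 - - \frac{33}{13}\right) 59 = 4 - \left(-93 + \left(\frac{27}{26} + \frac{3}{2}\right)\right) 59 = 4 - \left(-93 + \frac{33}{13}\right) 59 = 4 - \left(- \frac{1176}{13}\right) 59 = 4 - - \frac{69384}{13} = 4 + \frac{69384}{13} = \frac{69436}{13} \approx 5341.2$)
$o - n{\left(-56 \right)} = \frac{69436}{13} - \frac{150}{-56} = \frac{69436}{13} - 150 \left(- \frac{1}{56}\right) = \frac{69436}{13} - - \frac{75}{28} = \frac{69436}{13} + \frac{75}{28} = \frac{1945183}{364}$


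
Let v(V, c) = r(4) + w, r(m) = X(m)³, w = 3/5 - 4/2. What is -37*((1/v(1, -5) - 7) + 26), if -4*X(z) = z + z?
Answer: -32856/47 ≈ -699.06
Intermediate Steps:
X(z) = -z/2 (X(z) = -(z + z)/4 = -z/2)
w = -7/5 (w = 3*(⅕) - 4*½ = ⅗ - 2 = -7/5 ≈ -1.4000)
r(m) = -m³/8 (r(m) = (-m/2)³ = -m³/8)
v(V, c) = -47/5 (v(V, c) = -⅛*4³ - 7/5 = -⅛*64 - 7/5 = -8 - 7/5 = -47/5)
-37*((1/v(1, -5) - 7) + 26) = -37*((1/(-47/5) - 7) + 26) = -37*((-5/47 - 7) + 26) = -37*(-334/47 + 26) = -37*888/47 = -32856/47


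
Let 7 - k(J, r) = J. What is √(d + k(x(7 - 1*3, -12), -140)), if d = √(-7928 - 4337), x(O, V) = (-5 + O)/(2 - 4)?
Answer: √(26 + 4*I*√12265)/2 ≈ 7.6628 + 7.2263*I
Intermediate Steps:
x(O, V) = 5/2 - O/2 (x(O, V) = (-5 + O)/(-2) = (-5 + O)*(-½) = 5/2 - O/2)
k(J, r) = 7 - J
d = I*√12265 (d = √(-12265) = I*√12265 ≈ 110.75*I)
√(d + k(x(7 - 1*3, -12), -140)) = √(I*√12265 + (7 - (5/2 - (7 - 1*3)/2))) = √(I*√12265 + (7 - (5/2 - (7 - 3)/2))) = √(I*√12265 + (7 - (5/2 - ½*4))) = √(I*√12265 + (7 - (5/2 - 2))) = √(I*√12265 + (7 - 1*½)) = √(I*√12265 + (7 - ½)) = √(I*√12265 + 13/2) = √(13/2 + I*√12265)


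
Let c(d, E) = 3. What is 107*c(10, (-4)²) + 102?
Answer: 423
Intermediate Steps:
107*c(10, (-4)²) + 102 = 107*3 + 102 = 321 + 102 = 423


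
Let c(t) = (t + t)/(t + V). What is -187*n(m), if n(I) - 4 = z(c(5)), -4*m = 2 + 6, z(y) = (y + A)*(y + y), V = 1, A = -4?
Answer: 6358/9 ≈ 706.44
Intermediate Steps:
c(t) = 2*t/(1 + t) (c(t) = (t + t)/(t + 1) = (2*t)/(1 + t) = 2*t/(1 + t))
z(y) = 2*y*(-4 + y) (z(y) = (y - 4)*(y + y) = (-4 + y)*(2*y) = 2*y*(-4 + y))
m = -2 (m = -(2 + 6)/4 = -¼*8 = -2)
n(I) = -34/9 (n(I) = 4 + 2*(2*5/(1 + 5))*(-4 + 2*5/(1 + 5)) = 4 + 2*(2*5/6)*(-4 + 2*5/6) = 4 + 2*(2*5*(⅙))*(-4 + 2*5*(⅙)) = 4 + 2*(5/3)*(-4 + 5/3) = 4 + 2*(5/3)*(-7/3) = 4 - 70/9 = -34/9)
-187*n(m) = -187*(-34/9) = 6358/9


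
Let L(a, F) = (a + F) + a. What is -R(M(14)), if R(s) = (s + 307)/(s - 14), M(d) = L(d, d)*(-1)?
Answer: 265/56 ≈ 4.7321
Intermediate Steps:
L(a, F) = F + 2*a (L(a, F) = (F + a) + a = F + 2*a)
M(d) = -3*d (M(d) = (d + 2*d)*(-1) = (3*d)*(-1) = -3*d)
R(s) = (307 + s)/(-14 + s)
-R(M(14)) = -(307 - 3*14)/(-14 - 3*14) = -(307 - 42)/(-14 - 42) = -265/(-56) = -(-1)*265/56 = -1*(-265/56) = 265/56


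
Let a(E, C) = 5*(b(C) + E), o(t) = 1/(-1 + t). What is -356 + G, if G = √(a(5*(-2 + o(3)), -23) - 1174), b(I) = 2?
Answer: -356 + 3*I*√534/2 ≈ -356.0 + 34.663*I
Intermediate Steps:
a(E, C) = 10 + 5*E (a(E, C) = 5*(2 + E) = 10 + 5*E)
G = 3*I*√534/2 (G = √((10 + 5*(5*(-2 + 1/(-1 + 3)))) - 1174) = √((10 + 5*(5*(-2 + 1/2))) - 1174) = √((10 + 5*(5*(-2 + ½))) - 1174) = √((10 + 5*(5*(-3/2))) - 1174) = √((10 + 5*(-15/2)) - 1174) = √((10 - 75/2) - 1174) = √(-55/2 - 1174) = √(-2403/2) = 3*I*√534/2 ≈ 34.663*I)
-356 + G = -356 + 3*I*√534/2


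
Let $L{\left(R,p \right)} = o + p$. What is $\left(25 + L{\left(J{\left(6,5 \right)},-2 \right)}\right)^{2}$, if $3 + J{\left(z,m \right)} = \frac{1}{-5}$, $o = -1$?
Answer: $484$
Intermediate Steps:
$J{\left(z,m \right)} = - \frac{16}{5}$ ($J{\left(z,m \right)} = -3 + \frac{1}{-5} = -3 - \frac{1}{5} = - \frac{16}{5}$)
$L{\left(R,p \right)} = -1 + p$
$\left(25 + L{\left(J{\left(6,5 \right)},-2 \right)}\right)^{2} = \left(25 - 3\right)^{2} = 22^{2} = 484$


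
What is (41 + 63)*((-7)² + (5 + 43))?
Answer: 10088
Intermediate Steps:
(41 + 63)*((-7)² + (5 + 43)) = 104*(49 + 48) = 104*97 = 10088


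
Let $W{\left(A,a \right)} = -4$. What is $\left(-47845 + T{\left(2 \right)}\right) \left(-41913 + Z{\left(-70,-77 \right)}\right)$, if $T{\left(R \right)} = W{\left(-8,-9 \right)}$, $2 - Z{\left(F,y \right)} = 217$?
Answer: $2015782672$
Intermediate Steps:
$Z{\left(F,y \right)} = -215$ ($Z{\left(F,y \right)} = 2 - 217 = -215$)
$T{\left(R \right)} = -4$
$\left(-47845 + T{\left(2 \right)}\right) \left(-41913 + Z{\left(-70,-77 \right)}\right) = \left(-47845 - 4\right) \left(-41913 - 215\right) = \left(-47849\right) \left(-42128\right) = 2015782672$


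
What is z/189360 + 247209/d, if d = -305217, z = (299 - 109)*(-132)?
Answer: -50431795/53514714 ≈ -0.94239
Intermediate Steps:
z = -25080 (z = 190*(-132) = -25080)
z/189360 + 247209/d = -25080/189360 + 247209/(-305217) = -25080*1/189360 + 247209*(-1/305217) = -209/1578 - 82403/101739 = -50431795/53514714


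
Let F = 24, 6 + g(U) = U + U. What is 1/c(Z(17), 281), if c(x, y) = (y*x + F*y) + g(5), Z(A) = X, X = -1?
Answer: 1/6467 ≈ 0.00015463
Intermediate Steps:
g(U) = -6 + 2*U (g(U) = -6 + (U + U) = -6 + 2*U)
Z(A) = -1
c(x, y) = 4 + 24*y + x*y (c(x, y) = (y*x + 24*y) + (-6 + 2*5) = (x*y + 24*y) + (-6 + 10) = (24*y + x*y) + 4 = 4 + 24*y + x*y)
1/c(Z(17), 281) = 1/(4 + 24*281 - 1*281) = 1/(4 + 6744 - 281) = 1/6467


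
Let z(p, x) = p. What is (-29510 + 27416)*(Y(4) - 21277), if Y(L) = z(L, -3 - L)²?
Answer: 44520534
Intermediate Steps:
Y(L) = L²
(-29510 + 27416)*(Y(4) - 21277) = (-29510 + 27416)*(4² - 21277) = -2094*(16 - 21277) = -2094*(-21261) = 44520534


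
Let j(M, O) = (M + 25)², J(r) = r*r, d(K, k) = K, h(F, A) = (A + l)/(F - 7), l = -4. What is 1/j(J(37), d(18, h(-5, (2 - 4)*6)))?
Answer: 1/1943236 ≈ 5.1461e-7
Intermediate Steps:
h(F, A) = (-4 + A)/(-7 + F) (h(F, A) = (A - 4)/(F - 7) = (-4 + A)/(-7 + F))
J(r) = r²
j(M, O) = (25 + M)²
1/j(J(37), d(18, h(-5, (2 - 4)*6))) = 1/((25 + 37²)²) = 1/((25 + 1369)²) = 1/(1394²) = 1/1943236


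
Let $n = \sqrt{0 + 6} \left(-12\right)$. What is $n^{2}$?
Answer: $864$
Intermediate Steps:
$n = - 12 \sqrt{6}$ ($n = \sqrt{6} \left(-12\right) = - 12 \sqrt{6} \approx -29.394$)
$n^{2} = \left(- 12 \sqrt{6}\right)^{2} = 864$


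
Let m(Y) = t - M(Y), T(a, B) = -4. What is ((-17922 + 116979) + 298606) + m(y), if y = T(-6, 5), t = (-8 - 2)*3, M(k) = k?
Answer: 397637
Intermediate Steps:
t = -30 (t = -10*3 = -30)
y = -4
m(Y) = -30 - Y
((-17922 + 116979) + 298606) + m(y) = ((-17922 + 116979) + 298606) + (-30 - 1*(-4)) = (99057 + 298606) + (-30 + 4) = 397663 - 26 = 397637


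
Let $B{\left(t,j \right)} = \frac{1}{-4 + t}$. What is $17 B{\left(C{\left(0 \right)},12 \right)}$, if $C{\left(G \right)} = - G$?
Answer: $- \frac{17}{4} \approx -4.25$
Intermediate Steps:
$17 B{\left(C{\left(0 \right)},12 \right)} = \frac{17}{-4 - 0} = \frac{17}{-4 + 0} = \frac{17}{-4} = 17 \left(- \frac{1}{4}\right) = - \frac{17}{4}$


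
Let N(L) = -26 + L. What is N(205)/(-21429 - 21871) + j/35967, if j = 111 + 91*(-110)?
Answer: -22898147/81966900 ≈ -0.27936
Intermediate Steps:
j = -9899 (j = 111 - 10010 = -9899)
N(205)/(-21429 - 21871) + j/35967 = (-26 + 205)/(-21429 - 21871) - 9899/35967 = 179/(-43300) - 9899*1/35967 = 179*(-1/43300) - 521/1893 = -179/43300 - 521/1893 = -22898147/81966900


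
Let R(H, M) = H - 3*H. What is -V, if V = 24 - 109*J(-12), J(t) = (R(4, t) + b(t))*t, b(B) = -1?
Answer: 11748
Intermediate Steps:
R(H, M) = -2*H
J(t) = -9*t (J(t) = (-2*4 - 1)*t = (-8 - 1)*t = -9*t)
V = -11748 (V = 24 - (-981)*(-12) = 24 - 109*108 = 24 - 11772 = -11748)
-V = -1*(-11748) = 11748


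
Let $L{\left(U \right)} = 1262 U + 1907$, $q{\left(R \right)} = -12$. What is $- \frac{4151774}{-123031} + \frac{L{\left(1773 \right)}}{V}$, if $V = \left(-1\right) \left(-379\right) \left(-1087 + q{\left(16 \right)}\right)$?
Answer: $\frac{207683053833}{7320713593} \approx 28.369$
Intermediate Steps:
$L{\left(U \right)} = 1907 + 1262 U$
$V = -416521$ ($V = \left(-1\right) \left(-379\right) \left(-1087 - 12\right) = 379 \left(-1099\right) = -416521$)
$- \frac{4151774}{-123031} + \frac{L{\left(1773 \right)}}{V} = - \frac{4151774}{-123031} + \frac{1907 + 1262 \cdot 1773}{-416521} = \left(-4151774\right) \left(- \frac{1}{123031}\right) + \left(1907 + 2237526\right) \left(- \frac{1}{416521}\right) = \frac{4151774}{123031} + 2239433 \left(- \frac{1}{416521}\right) = \frac{4151774}{123031} - \frac{319919}{59503} = \frac{207683053833}{7320713593}$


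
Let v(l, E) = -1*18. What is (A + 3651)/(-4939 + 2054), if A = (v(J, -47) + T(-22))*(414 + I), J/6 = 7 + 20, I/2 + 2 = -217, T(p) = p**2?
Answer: 7533/2885 ≈ 2.6111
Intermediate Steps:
I = -438 (I = -4 + 2*(-217) = -4 - 434 = -438)
J = 162 (J = 6*(7 + 20) = 6*27 = 162)
v(l, E) = -18
A = -11184 (A = (-18 + (-22)**2)*(414 - 438) = (-18 + 484)*(-24) = 466*(-24) = -11184)
(A + 3651)/(-4939 + 2054) = (-11184 + 3651)/(-4939 + 2054) = -7533/(-2885) = -7533*(-1/2885) = 7533/2885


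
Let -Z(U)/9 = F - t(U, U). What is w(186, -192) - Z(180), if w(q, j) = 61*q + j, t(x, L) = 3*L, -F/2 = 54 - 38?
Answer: 6006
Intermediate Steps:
F = -32 (F = -2*(54 - 38) = -2*16 = -32)
Z(U) = 288 + 27*U (Z(U) = -9*(-32 - 3*U) = 288 + 27*U)
w(q, j) = j + 61*q
w(186, -192) - Z(180) = (-192 + 61*186) - (288 + 27*180) = (-192 + 11346) - (288 + 4860) = 11154 - 1*5148 = 11154 - 5148 = 6006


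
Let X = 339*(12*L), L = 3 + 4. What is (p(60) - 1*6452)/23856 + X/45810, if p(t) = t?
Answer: 2684069/7589190 ≈ 0.35367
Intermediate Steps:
L = 7
X = 28476 (X = 339*(12*7) = 339*84 = 28476)
(p(60) - 1*6452)/23856 + X/45810 = (60 - 1*6452)/23856 + 28476/45810 = (60 - 6452)*(1/23856) + 28476*(1/45810) = -6392*1/23856 + 1582/2545 = -799/2982 + 1582/2545 = 2684069/7589190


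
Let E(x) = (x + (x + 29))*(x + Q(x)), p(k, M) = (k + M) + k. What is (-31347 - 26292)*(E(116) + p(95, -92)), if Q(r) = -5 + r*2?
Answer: -5165664819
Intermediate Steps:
p(k, M) = M + 2*k (p(k, M) = (M + k) + k = M + 2*k)
Q(r) = -5 + 2*r
E(x) = (-5 + 3*x)*(29 + 2*x) (E(x) = (x + (x + 29))*(x + (-5 + 2*x)) = (x + (29 + x))*(-5 + 3*x) = (29 + 2*x)*(-5 + 3*x) = (-5 + 3*x)*(29 + 2*x))
(-31347 - 26292)*(E(116) + p(95, -92)) = (-31347 - 26292)*((-145 + 6*116² + 77*116) + (-92 + 2*95)) = -57639*((-145 + 6*13456 + 8932) + (-92 + 190)) = -57639*((-145 + 80736 + 8932) + 98) = -57639*(89523 + 98) = -57639*89621 = -5165664819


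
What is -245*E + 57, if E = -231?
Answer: 56652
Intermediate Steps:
-245*E + 57 = -245*(-231) + 57 = 56595 + 57 = 56652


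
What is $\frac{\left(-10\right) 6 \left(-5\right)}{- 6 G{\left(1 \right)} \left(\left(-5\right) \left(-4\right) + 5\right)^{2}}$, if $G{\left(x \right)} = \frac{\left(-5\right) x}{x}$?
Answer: $\frac{2}{125} \approx 0.016$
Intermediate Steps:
$G{\left(x \right)} = -5$
$\frac{\left(-10\right) 6 \left(-5\right)}{- 6 G{\left(1 \right)} \left(\left(-5\right) \left(-4\right) + 5\right)^{2}} = \frac{\left(-10\right) 6 \left(-5\right)}{\left(-6\right) \left(-5\right) \left(\left(-5\right) \left(-4\right) + 5\right)^{2}} = \frac{\left(-60\right) \left(-5\right)}{30 \left(20 + 5\right)^{2}} = \frac{300}{30 \cdot 25^{2}} = \frac{300}{30 \cdot 625} = \frac{300}{18750} = 300 \cdot \frac{1}{18750} = \frac{2}{125}$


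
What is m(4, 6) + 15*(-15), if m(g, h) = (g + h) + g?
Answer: -211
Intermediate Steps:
m(g, h) = h + 2*g
m(4, 6) + 15*(-15) = (6 + 2*4) + 15*(-15) = (6 + 8) - 225 = 14 - 225 = -211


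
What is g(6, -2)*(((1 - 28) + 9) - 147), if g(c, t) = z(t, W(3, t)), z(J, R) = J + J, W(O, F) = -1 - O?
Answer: 660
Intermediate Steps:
z(J, R) = 2*J
g(c, t) = 2*t
g(6, -2)*(((1 - 28) + 9) - 147) = (2*(-2))*(((1 - 28) + 9) - 147) = -4*((-27 + 9) - 147) = -4*(-18 - 147) = -4*(-165) = 660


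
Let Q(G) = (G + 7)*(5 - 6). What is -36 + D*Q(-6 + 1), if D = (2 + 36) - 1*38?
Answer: -36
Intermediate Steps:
D = 0 (D = 38 - 38 = 0)
Q(G) = -7 - G (Q(G) = (7 + G)*(-1) = -7 - G)
-36 + D*Q(-6 + 1) = -36 + 0*(-7 - (-6 + 1)) = -36 + 0*(-7 - 1*(-5)) = -36 + 0*(-7 + 5) = -36 + 0*(-2) = -36 + 0 = -36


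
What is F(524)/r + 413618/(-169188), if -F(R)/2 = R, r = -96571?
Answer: -19883097427/8169327174 ≈ -2.4339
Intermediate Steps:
F(R) = -2*R
F(524)/r + 413618/(-169188) = -2*524/(-96571) + 413618/(-169188) = -1048*(-1/96571) + 413618*(-1/169188) = 1048/96571 - 206809/84594 = -19883097427/8169327174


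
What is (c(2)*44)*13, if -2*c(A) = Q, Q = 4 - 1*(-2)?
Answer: -1716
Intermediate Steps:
Q = 6 (Q = 4 + 2 = 6)
c(A) = -3 (c(A) = -1/2*6 = -3)
(c(2)*44)*13 = -3*44*13 = -132*13 = -1716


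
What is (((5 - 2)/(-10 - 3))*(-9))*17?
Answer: 459/13 ≈ 35.308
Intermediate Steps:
(((5 - 2)/(-10 - 3))*(-9))*17 = ((3/(-13))*(-9))*17 = ((3*(-1/13))*(-9))*17 = -3/13*(-9)*17 = (27/13)*17 = 459/13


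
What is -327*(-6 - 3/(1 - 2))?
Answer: 981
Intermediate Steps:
-327*(-6 - 3/(1 - 2)) = -327*(-6 - 3/(-1)) = -327*(-6 - 3*(-1)) = -327*(-6 - 1*(-3)) = -327*(-6 + 3) = -327*(-3) = 981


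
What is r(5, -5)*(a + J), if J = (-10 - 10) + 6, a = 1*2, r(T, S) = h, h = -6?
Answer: 72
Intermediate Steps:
r(T, S) = -6
a = 2
J = -14 (J = -20 + 6 = -14)
r(5, -5)*(a + J) = -6*(2 - 14) = -6*(-12) = 72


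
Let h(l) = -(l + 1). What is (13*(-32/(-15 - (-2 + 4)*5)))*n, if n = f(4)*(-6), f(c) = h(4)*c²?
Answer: 39936/5 ≈ 7987.2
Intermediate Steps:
h(l) = -1 - l (h(l) = -(1 + l) = -1 - l)
f(c) = -5*c² (f(c) = (-1 - 1*4)*c² = (-1 - 4)*c² = -5*c²)
n = 480 (n = -5*4²*(-6) = -5*16*(-6) = -80*(-6) = 480)
(13*(-32/(-15 - (-2 + 4)*5)))*n = (13*(-32/(-15 - (-2 + 4)*5)))*480 = (13*(-32/(-15 - 2*5)))*480 = (13*(-32/(-15 - 1*10)))*480 = (13*(-32/(-15 - 10)))*480 = (13*(-32/(-25)))*480 = (13*(-32*(-1/25)))*480 = (13*(32/25))*480 = (416/25)*480 = 39936/5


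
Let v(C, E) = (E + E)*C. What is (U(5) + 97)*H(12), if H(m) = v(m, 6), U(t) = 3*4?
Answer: 15696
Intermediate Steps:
U(t) = 12
v(C, E) = 2*C*E (v(C, E) = (2*E)*C = 2*C*E)
H(m) = 12*m (H(m) = 2*m*6 = 12*m)
(U(5) + 97)*H(12) = (12 + 97)*(12*12) = 109*144 = 15696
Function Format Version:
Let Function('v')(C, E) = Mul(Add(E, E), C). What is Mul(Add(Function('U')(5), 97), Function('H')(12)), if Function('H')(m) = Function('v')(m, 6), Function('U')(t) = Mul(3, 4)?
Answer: 15696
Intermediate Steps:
Function('U')(t) = 12
Function('v')(C, E) = Mul(2, C, E) (Function('v')(C, E) = Mul(Mul(2, E), C) = Mul(2, C, E))
Function('H')(m) = Mul(12, m) (Function('H')(m) = Mul(2, m, 6) = Mul(12, m))
Mul(Add(Function('U')(5), 97), Function('H')(12)) = Mul(Add(12, 97), Mul(12, 12)) = Mul(109, 144) = 15696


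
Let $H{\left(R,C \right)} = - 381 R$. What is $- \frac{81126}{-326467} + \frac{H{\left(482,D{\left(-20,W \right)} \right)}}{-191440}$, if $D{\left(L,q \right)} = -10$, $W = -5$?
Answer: $\frac{37741907127}{31249421240} \approx 1.2078$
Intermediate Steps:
$- \frac{81126}{-326467} + \frac{H{\left(482,D{\left(-20,W \right)} \right)}}{-191440} = - \frac{81126}{-326467} + \frac{\left(-381\right) 482}{-191440} = \left(-81126\right) \left(- \frac{1}{326467}\right) - - \frac{91821}{95720} = \frac{81126}{326467} + \frac{91821}{95720} = \frac{37741907127}{31249421240}$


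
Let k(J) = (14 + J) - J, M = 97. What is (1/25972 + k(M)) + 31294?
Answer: 813131377/25972 ≈ 31308.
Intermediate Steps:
k(J) = 14
(1/25972 + k(M)) + 31294 = (1/25972 + 14) + 31294 = 363609/25972 + 31294 = 813131377/25972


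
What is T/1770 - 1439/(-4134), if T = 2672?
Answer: 755171/406510 ≈ 1.8577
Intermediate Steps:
T/1770 - 1439/(-4134) = 2672/1770 - 1439/(-4134) = 2672*(1/1770) - 1439*(-1/4134) = 1336/885 + 1439/4134 = 755171/406510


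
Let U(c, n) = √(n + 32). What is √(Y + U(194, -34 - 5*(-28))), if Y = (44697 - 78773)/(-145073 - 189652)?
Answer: √(456243564 + 4481633025*√138)/66945 ≈ 3.4423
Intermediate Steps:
U(c, n) = √(32 + n)
Y = 34076/334725 (Y = -34076/(-334725) = -34076*(-1/334725) = 34076/334725 ≈ 0.10180)
√(Y + U(194, -34 - 5*(-28))) = √(34076/334725 + √(32 + (-34 - 5*(-28)))) = √(34076/334725 + √(32 + (-34 - 1*(-140)))) = √(34076/334725 + √(32 + (-34 + 140))) = √(34076/334725 + √(32 + 106)) = √(34076/334725 + √138)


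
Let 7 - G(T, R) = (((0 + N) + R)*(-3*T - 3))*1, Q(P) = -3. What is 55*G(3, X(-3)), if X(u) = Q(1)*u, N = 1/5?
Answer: 6457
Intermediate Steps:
N = ⅕ ≈ 0.20000
X(u) = -3*u
G(T, R) = 7 - (-3 - 3*T)*(⅕ + R) (G(T, R) = 7 - ((0 + ⅕) + R)*(-3*T - 3) = 7 - (⅕ + R)*(-3 - 3*T) = 7 - (-3 - 3*T)*(⅕ + R))
55*G(3, X(-3)) = 55*(38/5 + 3*(-3*(-3)) + (⅗)*3 + 3*(-3*(-3))*3) = 55*(38/5 + 3*9 + 9/5 + 3*9*3) = 55*(38/5 + 27 + 9/5 + 81) = 55*(587/5) = 6457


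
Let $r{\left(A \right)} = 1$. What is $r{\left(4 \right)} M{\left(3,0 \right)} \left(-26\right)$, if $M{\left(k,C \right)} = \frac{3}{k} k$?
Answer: $-78$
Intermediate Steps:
$M{\left(k,C \right)} = 3$
$r{\left(4 \right)} M{\left(3,0 \right)} \left(-26\right) = 1 \cdot 3 \left(-26\right) = 3 \left(-26\right) = -78$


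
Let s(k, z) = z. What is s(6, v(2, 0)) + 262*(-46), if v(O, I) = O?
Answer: -12050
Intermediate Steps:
s(6, v(2, 0)) + 262*(-46) = 2 + 262*(-46) = 2 - 12052 = -12050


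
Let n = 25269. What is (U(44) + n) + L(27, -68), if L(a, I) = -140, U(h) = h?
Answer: 25173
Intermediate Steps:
(U(44) + n) + L(27, -68) = (44 + 25269) - 140 = 25313 - 140 = 25173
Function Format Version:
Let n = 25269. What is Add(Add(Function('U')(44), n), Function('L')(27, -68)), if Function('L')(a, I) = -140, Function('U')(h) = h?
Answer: 25173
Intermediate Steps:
Add(Add(Function('U')(44), n), Function('L')(27, -68)) = Add(Add(44, 25269), -140) = Add(25313, -140) = 25173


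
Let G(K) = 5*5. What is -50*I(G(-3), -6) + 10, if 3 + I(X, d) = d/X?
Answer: 172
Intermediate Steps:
G(K) = 25
I(X, d) = -3 + d/X
-50*I(G(-3), -6) + 10 = -50*(-3 - 6/25) + 10 = -50*(-81/25) + 10 = 162 + 10 = 172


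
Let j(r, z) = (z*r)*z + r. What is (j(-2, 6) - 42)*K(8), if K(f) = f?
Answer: -928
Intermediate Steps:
j(r, z) = r + r*z**2 (j(r, z) = (r*z)*z + r = r*z**2 + r = r + r*z**2)
(j(-2, 6) - 42)*K(8) = (-2*(1 + 6**2) - 42)*8 = (-2*(1 + 36) - 42)*8 = (-2*37 - 42)*8 = (-74 - 42)*8 = -116*8 = -928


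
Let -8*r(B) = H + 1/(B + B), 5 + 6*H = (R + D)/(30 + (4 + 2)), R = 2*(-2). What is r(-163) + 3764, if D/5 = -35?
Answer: 1060241921/281664 ≈ 3764.2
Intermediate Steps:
D = -175 (D = 5*(-35) = -175)
R = -4
H = -359/216 (H = -5/6 + ((-4 - 175)/(30 + (4 + 2)))/6 = -5/6 + (-179/(30 + 6))/6 = -5/6 + (-179/36)/6 = -5/6 + (-179*1/36)/6 = -5/6 + (1/6)*(-179/36) = -5/6 - 179/216 = -359/216 ≈ -1.6620)
r(B) = 359/1728 - 1/(16*B) (r(B) = -(-359/216 + 1/(B + B))/8 = -(-359/216 + 1/(2*B))/8 = 359/1728 - 1/(16*B))
r(-163) + 3764 = (1/1728)*(-108 + 359*(-163))/(-163) + 3764 = (1/1728)*(-1/163)*(-108 - 58517) + 3764 = (1/1728)*(-1/163)*(-58625) + 3764 = 58625/281664 + 3764 = 1060241921/281664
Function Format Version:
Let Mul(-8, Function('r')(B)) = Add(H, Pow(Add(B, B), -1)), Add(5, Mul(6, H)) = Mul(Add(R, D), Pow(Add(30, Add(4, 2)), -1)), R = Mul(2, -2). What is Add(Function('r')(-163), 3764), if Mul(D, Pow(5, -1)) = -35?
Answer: Rational(1060241921, 281664) ≈ 3764.2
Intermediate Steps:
D = -175 (D = Mul(5, -35) = -175)
R = -4
H = Rational(-359, 216) (H = Add(Rational(-5, 6), Mul(Rational(1, 6), Mul(Add(-4, -175), Pow(Add(30, Add(4, 2)), -1)))) = Add(Rational(-5, 6), Mul(Rational(1, 6), Mul(-179, Pow(Add(30, 6), -1)))) = Add(Rational(-5, 6), Mul(Rational(1, 6), Mul(-179, Pow(36, -1)))) = Add(Rational(-5, 6), Mul(Rational(1, 6), Mul(-179, Rational(1, 36)))) = Add(Rational(-5, 6), Mul(Rational(1, 6), Rational(-179, 36))) = Add(Rational(-5, 6), Rational(-179, 216)) = Rational(-359, 216) ≈ -1.6620)
Function('r')(B) = Add(Rational(359, 1728), Mul(Rational(-1, 16), Pow(B, -1))) (Function('r')(B) = Mul(Rational(-1, 8), Add(Rational(-359, 216), Pow(Add(B, B), -1))) = Mul(Rational(-1, 8), Add(Rational(-359, 216), Pow(Mul(2, B), -1))) = Mul(Rational(-1, 8), Add(Rational(-359, 216), Mul(Rational(1, 2), Pow(B, -1)))) = Add(Rational(359, 1728), Mul(Rational(-1, 16), Pow(B, -1))))
Add(Function('r')(-163), 3764) = Add(Mul(Rational(1, 1728), Pow(-163, -1), Add(-108, Mul(359, -163))), 3764) = Add(Mul(Rational(1, 1728), Rational(-1, 163), Add(-108, -58517)), 3764) = Add(Mul(Rational(1, 1728), Rational(-1, 163), -58625), 3764) = Add(Rational(58625, 281664), 3764) = Rational(1060241921, 281664)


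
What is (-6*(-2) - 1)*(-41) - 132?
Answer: -583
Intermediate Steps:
(-6*(-2) - 1)*(-41) - 132 = (12 - 1)*(-41) - 132 = 11*(-41) - 132 = -451 - 132 = -583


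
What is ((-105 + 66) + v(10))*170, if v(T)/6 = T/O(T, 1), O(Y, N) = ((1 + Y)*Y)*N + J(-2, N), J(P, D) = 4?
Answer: -124270/19 ≈ -6540.5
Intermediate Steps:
O(Y, N) = 4 + N*Y*(1 + Y) (O(Y, N) = ((1 + Y)*Y)*N + 4 = (Y*(1 + Y))*N + 4 = N*Y*(1 + Y) + 4 = 4 + N*Y*(1 + Y))
v(T) = 6*T/(4 + T + T²) (v(T) = 6*(T/(4 + 1*T + 1*T²)) = 6*(T/(4 + T + T²)) = 6*T/(4 + T + T²))
((-105 + 66) + v(10))*170 = ((-105 + 66) + 6*10/(4 + 10 + 10²))*170 = (-39 + 6*10/(4 + 10 + 100))*170 = (-39 + 6*10/114)*170 = (-39 + 6*10*(1/114))*170 = (-39 + 10/19)*170 = -731/19*170 = -124270/19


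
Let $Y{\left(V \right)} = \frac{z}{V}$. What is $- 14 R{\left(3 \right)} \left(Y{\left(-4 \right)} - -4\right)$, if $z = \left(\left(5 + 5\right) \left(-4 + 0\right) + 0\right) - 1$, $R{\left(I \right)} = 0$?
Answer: $0$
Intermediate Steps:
$z = -41$ ($z = \left(10 \left(-4\right) + 0\right) - 1 = \left(-40 + 0\right) - 1 = -40 - 1 = -41$)
$Y{\left(V \right)} = - \frac{41}{V}$
$- 14 R{\left(3 \right)} \left(Y{\left(-4 \right)} - -4\right) = \left(-14\right) 0 \left(- \frac{41}{-4} - -4\right) = 0 \left(\left(-41\right) \left(- \frac{1}{4}\right) + 4\right) = 0 \left(\frac{41}{4} + 4\right) = 0 \cdot \frac{57}{4} = 0$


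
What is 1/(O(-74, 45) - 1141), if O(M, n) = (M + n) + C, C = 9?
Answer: -1/1161 ≈ -0.00086133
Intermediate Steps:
O(M, n) = 9 + M + n (O(M, n) = (M + n) + 9 = 9 + M + n)
1/(O(-74, 45) - 1141) = 1/((9 - 74 + 45) - 1141) = 1/(-20 - 1141) = 1/(-1161) = -1/1161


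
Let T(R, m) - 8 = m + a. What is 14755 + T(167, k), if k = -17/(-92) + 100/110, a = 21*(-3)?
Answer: 14877507/1012 ≈ 14701.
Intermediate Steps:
a = -63
k = 1107/1012 (k = -17*(-1/92) + 100*(1/110) = 17/92 + 10/11 = 1107/1012 ≈ 1.0939)
T(R, m) = -55 + m (T(R, m) = 8 + (m - 63) = 8 + (-63 + m) = -55 + m)
14755 + T(167, k) = 14755 + (-55 + 1107/1012) = 14755 - 54553/1012 = 14877507/1012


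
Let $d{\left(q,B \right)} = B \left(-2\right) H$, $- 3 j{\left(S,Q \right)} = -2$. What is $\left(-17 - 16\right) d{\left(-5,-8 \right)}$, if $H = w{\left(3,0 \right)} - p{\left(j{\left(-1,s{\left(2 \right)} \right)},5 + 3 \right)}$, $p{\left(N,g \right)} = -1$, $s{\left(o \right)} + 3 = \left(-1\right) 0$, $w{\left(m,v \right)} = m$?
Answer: $-2112$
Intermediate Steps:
$s{\left(o \right)} = -3$ ($s{\left(o \right)} = -3 - 0 = -3 + 0 = -3$)
$j{\left(S,Q \right)} = \frac{2}{3}$ ($j{\left(S,Q \right)} = \left(- \frac{1}{3}\right) \left(-2\right) = \frac{2}{3}$)
$H = 4$ ($H = 3 - -1 = 3 + 1 = 4$)
$d{\left(q,B \right)} = - 8 B$ ($d{\left(q,B \right)} = B \left(-2\right) 4 = - 2 B 4 = - 8 B$)
$\left(-17 - 16\right) d{\left(-5,-8 \right)} = \left(-17 - 16\right) \left(\left(-8\right) \left(-8\right)\right) = \left(-33\right) 64 = -2112$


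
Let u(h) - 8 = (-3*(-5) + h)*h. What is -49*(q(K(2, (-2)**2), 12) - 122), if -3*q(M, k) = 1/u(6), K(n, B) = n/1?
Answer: 2403205/402 ≈ 5978.1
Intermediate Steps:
u(h) = 8 + h*(15 + h) (u(h) = 8 + (-3*(-5) + h)*h = 8 + (15 + h)*h = 8 + h*(15 + h))
K(n, B) = n (K(n, B) = n*1 = n)
q(M, k) = -1/402 (q(M, k) = -1/(3*(8 + 6**2 + 15*6)) = -1/(3*(8 + 36 + 90)) = -1/3/134 = -1/3*1/134 = -1/402)
-49*(q(K(2, (-2)**2), 12) - 122) = -49*(-1/402 - 122) = -49*(-49045/402) = 2403205/402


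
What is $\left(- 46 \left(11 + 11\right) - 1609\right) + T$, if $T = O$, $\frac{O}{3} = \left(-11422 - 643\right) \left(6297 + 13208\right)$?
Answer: $-705986096$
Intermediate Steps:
$O = -705983475$ ($O = 3 \left(-11422 - 643\right) \left(6297 + 13208\right) = 3 \left(\left(-12065\right) 19505\right) = 3 \left(-235327825\right) = -705983475$)
$T = -705983475$
$\left(- 46 \left(11 + 11\right) - 1609\right) + T = \left(- 46 \left(11 + 11\right) - 1609\right) - 705983475 = \left(\left(-46\right) 22 - 1609\right) - 705983475 = \left(-1012 - 1609\right) - 705983475 = -2621 - 705983475 = -705986096$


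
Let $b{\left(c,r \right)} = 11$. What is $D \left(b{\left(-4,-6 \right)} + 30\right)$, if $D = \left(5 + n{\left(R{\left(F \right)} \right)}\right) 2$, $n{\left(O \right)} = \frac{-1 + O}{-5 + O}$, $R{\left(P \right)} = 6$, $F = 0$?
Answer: $820$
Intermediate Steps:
$n{\left(O \right)} = \frac{-1 + O}{-5 + O}$
$D = 20$ ($D = \left(5 + \frac{-1 + 6}{-5 + 6}\right) 2 = \left(5 + 1^{-1} \cdot 5\right) 2 = \left(5 + 1 \cdot 5\right) 2 = \left(5 + 5\right) 2 = 10 \cdot 2 = 20$)
$D \left(b{\left(-4,-6 \right)} + 30\right) = 20 \left(11 + 30\right) = 20 \cdot 41 = 820$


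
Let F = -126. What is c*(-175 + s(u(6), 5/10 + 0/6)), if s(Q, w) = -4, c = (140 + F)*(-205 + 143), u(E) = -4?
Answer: 155372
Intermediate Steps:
c = -868 (c = (140 - 126)*(-205 + 143) = 14*(-62) = -868)
c*(-175 + s(u(6), 5/10 + 0/6)) = -868*(-175 - 4) = -868*(-179) = 155372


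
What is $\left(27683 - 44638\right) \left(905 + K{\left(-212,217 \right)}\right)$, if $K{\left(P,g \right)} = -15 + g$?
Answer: $-18769185$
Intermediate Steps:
$\left(27683 - 44638\right) \left(905 + K{\left(-212,217 \right)}\right) = \left(27683 - 44638\right) \left(905 + \left(-15 + 217\right)\right) = - 16955 \left(905 + 202\right) = \left(-16955\right) 1107 = -18769185$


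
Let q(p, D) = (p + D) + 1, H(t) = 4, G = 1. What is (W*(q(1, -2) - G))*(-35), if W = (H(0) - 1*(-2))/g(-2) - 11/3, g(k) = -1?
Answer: -1015/3 ≈ -338.33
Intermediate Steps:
q(p, D) = 1 + D + p (q(p, D) = (D + p) + 1 = 1 + D + p)
W = -29/3 (W = (4 - 1*(-2))/(-1) - 11/3 = (4 + 2)*(-1) - 11*⅓ = 6*(-1) - 11/3 = -6 - 11/3 = -29/3 ≈ -9.6667)
(W*(q(1, -2) - G))*(-35) = -29*((1 - 2 + 1) - 1*1)/3*(-35) = -29*(0 - 1)/3*(-35) = -29/3*(-1)*(-35) = (29/3)*(-35) = -1015/3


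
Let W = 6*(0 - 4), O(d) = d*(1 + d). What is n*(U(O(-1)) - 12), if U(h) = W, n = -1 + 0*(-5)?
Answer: 36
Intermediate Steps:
W = -24 (W = 6*(-4) = -24)
n = -1 (n = -1 + 0 = -1)
U(h) = -24
n*(U(O(-1)) - 12) = -(-24 - 12) = -1*(-36) = 36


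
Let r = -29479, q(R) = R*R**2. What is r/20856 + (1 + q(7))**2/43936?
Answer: 36650821/28635288 ≈ 1.2799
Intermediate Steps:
q(R) = R**3
r/20856 + (1 + q(7))**2/43936 = -29479/20856 + (1 + 7**3)**2/43936 = -29479*1/20856 + (1 + 343)**2*(1/43936) = -29479/20856 + 344**2*(1/43936) = -29479/20856 + 118336*(1/43936) = -29479/20856 + 3698/1373 = 36650821/28635288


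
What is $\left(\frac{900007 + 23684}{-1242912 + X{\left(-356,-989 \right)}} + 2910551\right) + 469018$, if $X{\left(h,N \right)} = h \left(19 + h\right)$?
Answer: $\frac{3795052289169}{1122940} \approx 3.3796 \cdot 10^{6}$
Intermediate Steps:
$\left(\frac{900007 + 23684}{-1242912 + X{\left(-356,-989 \right)}} + 2910551\right) + 469018 = \left(\frac{900007 + 23684}{-1242912 - 356 \left(19 - 356\right)} + 2910551\right) + 469018 = \left(\frac{923691}{-1242912 - -119972} + 2910551\right) + 469018 = \left(\frac{923691}{-1242912 + 119972} + 2910551\right) + 469018 = \left(\frac{923691}{-1122940} + 2910551\right) + 469018 = \left(923691 \left(- \frac{1}{1122940}\right) + 2910551\right) + 469018 = \left(- \frac{923691}{1122940} + 2910551\right) + 469018 = \frac{3268373216249}{1122940} + 469018 = \frac{3795052289169}{1122940}$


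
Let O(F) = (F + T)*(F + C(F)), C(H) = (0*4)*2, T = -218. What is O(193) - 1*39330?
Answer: -44155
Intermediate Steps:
C(H) = 0 (C(H) = 0*2 = 0)
O(F) = F*(-218 + F) (O(F) = (F - 218)*(F + 0) = (-218 + F)*F = F*(-218 + F))
O(193) - 1*39330 = 193*(-218 + 193) - 1*39330 = 193*(-25) - 39330 = -4825 - 39330 = -44155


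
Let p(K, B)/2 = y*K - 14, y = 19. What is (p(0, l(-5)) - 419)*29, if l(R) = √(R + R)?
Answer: -12963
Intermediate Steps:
l(R) = √2*√R (l(R) = √(2*R) = √2*√R)
p(K, B) = -28 + 38*K (p(K, B) = 2*(19*K - 14) = 2*(-14 + 19*K) = -28 + 38*K)
(p(0, l(-5)) - 419)*29 = ((-28 + 38*0) - 419)*29 = ((-28 + 0) - 419)*29 = (-28 - 419)*29 = -447*29 = -12963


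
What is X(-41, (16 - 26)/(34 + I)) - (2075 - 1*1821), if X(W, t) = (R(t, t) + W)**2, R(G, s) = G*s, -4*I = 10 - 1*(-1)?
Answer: 554145971/390625 ≈ 1418.6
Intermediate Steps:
I = -11/4 (I = -(10 - 1*(-1))/4 = -(10 + 1)/4 = -1/4*11 = -11/4 ≈ -2.7500)
X(W, t) = (W + t**2)**2 (X(W, t) = (t*t + W)**2 = (t**2 + W)**2 = (W + t**2)**2)
X(-41, (16 - 26)/(34 + I)) - (2075 - 1*1821) = (-41 + ((16 - 26)/(34 - 11/4))**2)**2 - (2075 - 1*1821) = (-41 + (-10/125/4)**2)**2 - (2075 - 1821) = (-41 + (-10*4/125)**2)**2 - 1*254 = (-41 + (-8/25)**2)**2 - 254 = (-41 + 64/625)**2 - 254 = (-25561/625)**2 - 254 = 653364721/390625 - 254 = 554145971/390625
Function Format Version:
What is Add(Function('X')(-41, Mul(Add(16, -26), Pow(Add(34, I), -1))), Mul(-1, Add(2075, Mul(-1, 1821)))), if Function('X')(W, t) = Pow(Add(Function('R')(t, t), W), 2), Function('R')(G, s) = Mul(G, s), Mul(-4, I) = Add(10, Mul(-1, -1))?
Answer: Rational(554145971, 390625) ≈ 1418.6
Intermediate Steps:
I = Rational(-11, 4) (I = Mul(Rational(-1, 4), Add(10, Mul(-1, -1))) = Mul(Rational(-1, 4), Add(10, 1)) = Mul(Rational(-1, 4), 11) = Rational(-11, 4) ≈ -2.7500)
Function('X')(W, t) = Pow(Add(W, Pow(t, 2)), 2) (Function('X')(W, t) = Pow(Add(Mul(t, t), W), 2) = Pow(Add(Pow(t, 2), W), 2) = Pow(Add(W, Pow(t, 2)), 2))
Add(Function('X')(-41, Mul(Add(16, -26), Pow(Add(34, I), -1))), Mul(-1, Add(2075, Mul(-1, 1821)))) = Add(Pow(Add(-41, Pow(Mul(Add(16, -26), Pow(Add(34, Rational(-11, 4)), -1)), 2)), 2), Mul(-1, Add(2075, Mul(-1, 1821)))) = Add(Pow(Add(-41, Pow(Mul(-10, Pow(Rational(125, 4), -1)), 2)), 2), Mul(-1, Add(2075, -1821))) = Add(Pow(Add(-41, Pow(Mul(-10, Rational(4, 125)), 2)), 2), Mul(-1, 254)) = Add(Pow(Add(-41, Pow(Rational(-8, 25), 2)), 2), -254) = Add(Pow(Add(-41, Rational(64, 625)), 2), -254) = Add(Pow(Rational(-25561, 625), 2), -254) = Add(Rational(653364721, 390625), -254) = Rational(554145971, 390625)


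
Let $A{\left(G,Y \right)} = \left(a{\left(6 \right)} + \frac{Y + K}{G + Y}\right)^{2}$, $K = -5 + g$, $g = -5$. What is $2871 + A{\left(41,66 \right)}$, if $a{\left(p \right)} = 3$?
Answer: $\frac{33012208}{11449} \approx 2883.4$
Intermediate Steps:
$K = -10$ ($K = -5 - 5 = -10$)
$A{\left(G,Y \right)} = \left(3 + \frac{-10 + Y}{G + Y}\right)^{2}$ ($A{\left(G,Y \right)} = \left(3 + \frac{Y - 10}{G + Y}\right)^{2} = \left(3 + \frac{-10 + Y}{G + Y}\right)^{2}$)
$2871 + A{\left(41,66 \right)} = 2871 + \frac{\left(-10 + 3 \cdot 41 + 4 \cdot 66\right)^{2}}{\left(41 + 66\right)^{2}} = 2871 + \frac{\left(-10 + 123 + 264\right)^{2}}{11449} = 2871 + \frac{377^{2}}{11449} = 2871 + \frac{1}{11449} \cdot 142129 = 2871 + \frac{142129}{11449} = \frac{33012208}{11449}$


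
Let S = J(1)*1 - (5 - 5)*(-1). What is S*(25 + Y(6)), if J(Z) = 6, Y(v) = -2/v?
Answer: 148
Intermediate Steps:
S = 6 (S = 6*1 - (5 - 5)*(-1) = 6 - 0*(-1) = 6 - 1*0 = 6 + 0 = 6)
S*(25 + Y(6)) = 6*(25 - 2/6) = 6*(25 - 2*⅙) = 6*(25 - ⅓) = 6*(74/3) = 148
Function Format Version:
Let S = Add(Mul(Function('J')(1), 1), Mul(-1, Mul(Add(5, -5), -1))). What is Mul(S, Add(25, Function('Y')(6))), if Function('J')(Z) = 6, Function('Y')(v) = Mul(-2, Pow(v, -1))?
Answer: 148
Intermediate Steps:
S = 6 (S = Add(Mul(6, 1), Mul(-1, Mul(Add(5, -5), -1))) = Add(6, Mul(-1, Mul(0, -1))) = Add(6, Mul(-1, 0)) = Add(6, 0) = 6)
Mul(S, Add(25, Function('Y')(6))) = Mul(6, Add(25, Mul(-2, Pow(6, -1)))) = Mul(6, Add(25, Mul(-2, Rational(1, 6)))) = Mul(6, Add(25, Rational(-1, 3))) = Mul(6, Rational(74, 3)) = 148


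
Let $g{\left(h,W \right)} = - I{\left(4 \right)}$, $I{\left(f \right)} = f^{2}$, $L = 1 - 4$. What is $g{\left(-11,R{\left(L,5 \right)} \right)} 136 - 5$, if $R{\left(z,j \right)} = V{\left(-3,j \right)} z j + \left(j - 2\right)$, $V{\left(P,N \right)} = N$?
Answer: $-2181$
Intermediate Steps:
$L = -3$ ($L = 1 - 4 = -3$)
$R{\left(z,j \right)} = -2 + j + z j^{2}$ ($R{\left(z,j \right)} = j z j + \left(j - 2\right) = z j^{2} + \left(-2 + j\right) = -2 + j + z j^{2}$)
$g{\left(h,W \right)} = -16$ ($g{\left(h,W \right)} = - 4^{2} = \left(-1\right) 16 = -16$)
$g{\left(-11,R{\left(L,5 \right)} \right)} 136 - 5 = \left(-16\right) 136 - 5 = -2176 - 5 = -2181$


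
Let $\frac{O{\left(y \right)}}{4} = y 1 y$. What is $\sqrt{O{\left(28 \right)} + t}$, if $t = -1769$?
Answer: $\sqrt{1367} \approx 36.973$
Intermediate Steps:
$O{\left(y \right)} = 4 y^{2}$ ($O{\left(y \right)} = 4 y 1 y = 4 y y = 4 y^{2}$)
$\sqrt{O{\left(28 \right)} + t} = \sqrt{4 \cdot 28^{2} - 1769} = \sqrt{4 \cdot 784 - 1769} = \sqrt{3136 - 1769} = \sqrt{1367}$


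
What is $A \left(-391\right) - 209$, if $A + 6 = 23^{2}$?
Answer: $-204702$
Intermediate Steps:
$A = 523$ ($A = -6 + 23^{2} = -6 + 529 = 523$)
$A \left(-391\right) - 209 = 523 \left(-391\right) - 209 = -204493 - 209 = -204702$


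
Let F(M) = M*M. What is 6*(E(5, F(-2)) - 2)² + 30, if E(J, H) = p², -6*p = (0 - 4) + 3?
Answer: 11521/216 ≈ 53.338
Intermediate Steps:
F(M) = M²
p = ⅙ (p = -((0 - 4) + 3)/6 = -(-4 + 3)/6 = -⅙*(-1) = ⅙ ≈ 0.16667)
E(J, H) = 1/36 (E(J, H) = (⅙)² = 1/36)
6*(E(5, F(-2)) - 2)² + 30 = 6*(1/36 - 2)² + 30 = 6*(-71/36)² + 30 = 6*(5041/1296) + 30 = 5041/216 + 30 = 11521/216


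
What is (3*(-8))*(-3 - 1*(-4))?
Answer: -24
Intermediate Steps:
(3*(-8))*(-3 - 1*(-4)) = -24*(-3 + 4) = -24*1 = -24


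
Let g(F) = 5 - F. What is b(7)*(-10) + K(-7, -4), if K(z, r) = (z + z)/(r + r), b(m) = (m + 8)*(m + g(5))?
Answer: -4193/4 ≈ -1048.3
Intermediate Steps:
b(m) = m*(8 + m) (b(m) = (m + 8)*(m + (5 - 1*5)) = (8 + m)*(m + (5 - 5)) = (8 + m)*(m + 0) = (8 + m)*m = m*(8 + m))
K(z, r) = z/r (K(z, r) = (2*z)/((2*r)) = (2*z)*(1/(2*r)) = z/r)
b(7)*(-10) + K(-7, -4) = (7*(8 + 7))*(-10) - 7/(-4) = (7*15)*(-10) - 7*(-¼) = 105*(-10) + 7/4 = -1050 + 7/4 = -4193/4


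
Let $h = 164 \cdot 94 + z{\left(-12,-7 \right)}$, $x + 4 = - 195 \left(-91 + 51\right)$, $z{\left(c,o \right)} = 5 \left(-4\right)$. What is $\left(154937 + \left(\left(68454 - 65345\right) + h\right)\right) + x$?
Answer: $181238$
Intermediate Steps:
$z{\left(c,o \right)} = -20$
$x = 7796$ ($x = -4 - 195 \left(-91 + 51\right) = -4 - -7800 = -4 + 7800 = 7796$)
$h = 15396$ ($h = 164 \cdot 94 - 20 = 15416 - 20 = 15396$)
$\left(154937 + \left(\left(68454 - 65345\right) + h\right)\right) + x = \left(154937 + \left(\left(68454 - 65345\right) + 15396\right)\right) + 7796 = \left(154937 + \left(3109 + 15396\right)\right) + 7796 = \left(154937 + 18505\right) + 7796 = 173442 + 7796 = 181238$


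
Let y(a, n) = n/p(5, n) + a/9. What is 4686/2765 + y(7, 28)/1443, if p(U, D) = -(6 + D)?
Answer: 1034551039/610453935 ≈ 1.6947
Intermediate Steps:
p(U, D) = -6 - D
y(a, n) = a/9 + n/(-6 - n) (y(a, n) = n/(-6 - n) + a/9 = a/9 + n/(-6 - n))
4686/2765 + y(7, 28)/1443 = 4686/2765 + ((-1*28 + (⅑)*7*(6 + 28))/(6 + 28))/1443 = 4686*(1/2765) + ((-28 + (⅑)*7*34)/34)*(1/1443) = 4686/2765 + ((-28 + 238/9)/34)*(1/1443) = 4686/2765 + ((1/34)*(-14/9))*(1/1443) = 4686/2765 - 7/153*1/1443 = 4686/2765 - 7/220779 = 1034551039/610453935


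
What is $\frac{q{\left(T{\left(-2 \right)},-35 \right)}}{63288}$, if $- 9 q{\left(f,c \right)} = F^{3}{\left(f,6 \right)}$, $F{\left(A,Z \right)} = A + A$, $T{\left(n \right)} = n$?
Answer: $\frac{8}{71199} \approx 0.00011236$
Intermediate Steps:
$F{\left(A,Z \right)} = 2 A$
$q{\left(f,c \right)} = - \frac{8 f^{3}}{9}$ ($q{\left(f,c \right)} = - \frac{\left(2 f\right)^{3}}{9} = - \frac{8 f^{3}}{9}$)
$\frac{q{\left(T{\left(-2 \right)},-35 \right)}}{63288} = \frac{\left(- \frac{8}{9}\right) \left(-2\right)^{3}}{63288} = \left(- \frac{8}{9}\right) \left(-8\right) \frac{1}{63288} = \frac{64}{9} \cdot \frac{1}{63288} = \frac{8}{71199}$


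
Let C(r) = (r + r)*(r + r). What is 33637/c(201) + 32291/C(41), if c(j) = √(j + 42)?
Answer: 32291/6724 + 33637*√3/27 ≈ 2162.6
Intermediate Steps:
C(r) = 4*r² (C(r) = (2*r)*(2*r) = 4*r²)
c(j) = √(42 + j)
33637/c(201) + 32291/C(41) = 33637/(√(42 + 201)) + 32291/((4*41²)) = 33637/(√243) + 32291/((4*1681)) = 33637/((9*√3)) + 32291/6724 = 33637*(√3/27) + 32291*(1/6724) = 33637*√3/27 + 32291/6724 = 32291/6724 + 33637*√3/27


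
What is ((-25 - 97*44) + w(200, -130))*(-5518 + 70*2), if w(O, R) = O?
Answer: 22012154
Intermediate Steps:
((-25 - 97*44) + w(200, -130))*(-5518 + 70*2) = ((-25 - 97*44) + 200)*(-5518 + 70*2) = ((-25 - 4268) + 200)*(-5518 + 140) = (-4293 + 200)*(-5378) = -4093*(-5378) = 22012154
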